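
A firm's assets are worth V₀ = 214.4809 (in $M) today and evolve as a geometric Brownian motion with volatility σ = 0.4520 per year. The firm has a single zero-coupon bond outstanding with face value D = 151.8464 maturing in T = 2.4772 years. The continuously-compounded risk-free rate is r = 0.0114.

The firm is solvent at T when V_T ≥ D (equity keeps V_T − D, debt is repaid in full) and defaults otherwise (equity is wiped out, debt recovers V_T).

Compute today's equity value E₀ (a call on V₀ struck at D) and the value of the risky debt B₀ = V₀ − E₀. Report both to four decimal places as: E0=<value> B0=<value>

d₁ = [ln(V₀/D) + (r + σ²/2)T] / (σ√T)
   = [ln(214.4809/151.8464) + (0.0114 + 0.5·0.4520²)·2.4772] / (0.4520·√2.4772)
   = [0.345351 + 0.281291] / 0.711408 = 0.880847
d₂ = d₁ − σ√T = 0.880847 − 0.711408 = 0.169439
N(d₁) = 0.810800,  N(d₂) = 0.567274,  e^(−rT) = 0.972155
E₀ = V₀·N(d₁) − D·e^(−rT)·N(d₂)
   = 214.4809·0.810800 − 151.8464·0.972155·0.567274 = 90.161036
B₀ = V₀ − E₀ = 214.4809 − 90.161036 = 124.319864

E0=90.1610 B0=124.3199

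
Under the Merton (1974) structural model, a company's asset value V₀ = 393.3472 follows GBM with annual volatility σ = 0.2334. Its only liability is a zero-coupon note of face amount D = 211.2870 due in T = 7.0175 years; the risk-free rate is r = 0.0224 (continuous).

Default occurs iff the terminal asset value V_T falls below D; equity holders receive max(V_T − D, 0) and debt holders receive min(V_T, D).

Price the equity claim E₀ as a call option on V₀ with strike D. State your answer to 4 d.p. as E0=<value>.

E0=220.7046

d₁ = [ln(V₀/D) + (r + σ²/2)T] / (σ√T)
   = [ln(393.3472/211.2870) + (0.0224 + 0.5·0.2334²)·7.0175] / (0.2334·√7.0175)
   = [0.621475 + 0.348333] / 0.618290 = 1.568534
d₂ = d₁ − σ√T = 1.568534 − 0.618290 = 0.950244
N(d₁) = 0.941622,  N(d₂) = 0.829006,  e^(−rT) = 0.854540
E₀ = V₀·N(d₁) − D·e^(−rT)·N(d₂)
   = 393.3472·0.941622 − 211.2870·0.854540·0.829006 = 220.704607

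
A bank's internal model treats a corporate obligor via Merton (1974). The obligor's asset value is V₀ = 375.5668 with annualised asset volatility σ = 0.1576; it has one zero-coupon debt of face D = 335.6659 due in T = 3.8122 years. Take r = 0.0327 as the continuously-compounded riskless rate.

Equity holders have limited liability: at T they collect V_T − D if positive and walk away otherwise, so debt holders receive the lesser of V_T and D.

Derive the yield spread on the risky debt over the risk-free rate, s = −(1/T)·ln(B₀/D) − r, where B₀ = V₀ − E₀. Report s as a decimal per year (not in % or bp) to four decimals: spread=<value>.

d₁ = [ln(V₀/D) + (r + σ²/2)T] / (σ√T)
   = [ln(375.5668/335.6659) + (0.0327 + 0.5·0.1576²)·3.8122] / (0.1576·√3.8122)
   = [0.112320 + 0.172002] / 0.307712 = 0.923989
d₂ = d₁ − σ√T = 0.923989 − 0.307712 = 0.616277
N(d₁) = 0.822254,  N(d₂) = 0.731144,  e^(−rT) = 0.882798
E₀ = V₀·N(d₁) − D·e^(−rT)·N(d₂)
   = 375.5668·0.822254 − 335.6659·0.882798·0.731144 = 92.154861
B₀ = V₀ − E₀ = 375.5668 − 92.154861 = 283.411939
spread = −(1/T)·ln(B₀/D) − r = −(1/3.8122)·ln(283.411939/335.6659) − 0.0327 = 0.01168772

spread=0.0117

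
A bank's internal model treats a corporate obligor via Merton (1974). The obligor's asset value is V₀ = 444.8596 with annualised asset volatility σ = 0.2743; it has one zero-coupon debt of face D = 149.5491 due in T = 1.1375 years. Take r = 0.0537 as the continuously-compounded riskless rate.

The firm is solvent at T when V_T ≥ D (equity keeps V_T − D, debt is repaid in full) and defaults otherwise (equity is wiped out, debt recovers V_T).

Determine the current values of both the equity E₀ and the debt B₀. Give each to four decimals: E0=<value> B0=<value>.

d₁ = [ln(V₀/D) + (r + σ²/2)T] / (σ√T)
   = [ln(444.8596/149.5491) + (0.0537 + 0.5·0.2743²)·1.1375] / (0.2743·√1.1375)
   = [1.090134 + 0.103877] / 0.292551 = 4.081377
d₂ = d₁ − σ√T = 4.081377 − 0.292551 = 3.788826
N(d₁) = 0.999978,  N(d₂) = 0.999924,  e^(−rT) = 0.940744
E₀ = V₀·N(d₁) − D·e^(−rT)·N(d₂)
   = 444.8596·0.999978 − 149.5491·0.940744·0.999924 = 304.172803
B₀ = V₀ − E₀ = 444.8596 − 304.172803 = 140.686797

E0=304.1728 B0=140.6868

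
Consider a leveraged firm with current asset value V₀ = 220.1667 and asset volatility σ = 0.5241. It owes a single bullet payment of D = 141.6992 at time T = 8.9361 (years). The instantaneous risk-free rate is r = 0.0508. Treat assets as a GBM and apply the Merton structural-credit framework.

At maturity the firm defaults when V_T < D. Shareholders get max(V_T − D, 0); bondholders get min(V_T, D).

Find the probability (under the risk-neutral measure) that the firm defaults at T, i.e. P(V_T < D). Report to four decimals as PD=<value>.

d₁ = [ln(V₀/D) + (r + σ²/2)T] / (σ√T)
   = [ln(220.1667/141.6992) + (0.0508 + 0.5·0.5241²)·8.9361] / (0.5241·√8.9361)
   = [0.440678 + 1.681241] / 1.566708 = 1.354381
d₂ = d₁ − σ√T = 1.354381 − 1.566708 = -0.212327
risk-neutral PD = N(−d₂) = N(0.212327) = 0.584074

PD=0.5841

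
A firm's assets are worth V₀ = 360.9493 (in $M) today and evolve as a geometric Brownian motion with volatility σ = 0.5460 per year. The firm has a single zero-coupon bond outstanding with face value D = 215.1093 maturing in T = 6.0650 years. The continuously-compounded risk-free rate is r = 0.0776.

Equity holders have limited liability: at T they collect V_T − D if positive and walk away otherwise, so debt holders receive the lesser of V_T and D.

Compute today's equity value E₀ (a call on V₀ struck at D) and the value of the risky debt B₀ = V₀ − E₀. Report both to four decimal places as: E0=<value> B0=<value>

d₁ = [ln(V₀/D) + (r + σ²/2)T] / (σ√T)
   = [ln(360.9493/215.1093) + (0.0776 + 0.5·0.5460²)·6.0650] / (0.5460·√6.0650)
   = [0.517591 + 1.374681] / 1.344646 = 1.407264
d₂ = d₁ − σ√T = 1.407264 − 1.344646 = 0.062618
N(d₁) = 0.920325,  N(d₂) = 0.524964,  e^(−rT) = 0.624600
E₀ = V₀·N(d₁) − D·e^(−rT)·N(d₂)
   = 360.9493·0.920325 − 215.1093·0.624600·0.524964 = 261.658032
B₀ = V₀ − E₀ = 360.9493 − 261.658032 = 99.291268

E0=261.6580 B0=99.2913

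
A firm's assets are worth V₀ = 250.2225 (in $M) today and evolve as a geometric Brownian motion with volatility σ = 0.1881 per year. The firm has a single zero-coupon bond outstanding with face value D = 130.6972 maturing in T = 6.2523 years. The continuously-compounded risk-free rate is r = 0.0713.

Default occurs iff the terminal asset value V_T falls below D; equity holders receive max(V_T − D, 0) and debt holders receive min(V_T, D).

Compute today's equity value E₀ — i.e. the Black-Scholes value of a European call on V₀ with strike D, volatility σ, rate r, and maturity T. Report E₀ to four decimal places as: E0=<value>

d₁ = [ln(V₀/D) + (r + σ²/2)T] / (σ√T)
   = [ln(250.2225/130.6972) + (0.0713 + 0.5·0.1881²)·6.2523] / (0.1881·√6.2523)
   = [0.649467 + 0.556397] / 0.470337 = 2.563834
d₂ = d₁ − σ√T = 2.563834 − 0.470337 = 2.093497
N(d₁) = 0.994824,  N(d₂) = 0.981848,  e^(−rT) = 0.640319
E₀ = V₀·N(d₁) − D·e^(−rT)·N(d₂)
   = 250.2225·0.994824 − 130.6972·0.640319·0.981848 = 166.758561

E0=166.7586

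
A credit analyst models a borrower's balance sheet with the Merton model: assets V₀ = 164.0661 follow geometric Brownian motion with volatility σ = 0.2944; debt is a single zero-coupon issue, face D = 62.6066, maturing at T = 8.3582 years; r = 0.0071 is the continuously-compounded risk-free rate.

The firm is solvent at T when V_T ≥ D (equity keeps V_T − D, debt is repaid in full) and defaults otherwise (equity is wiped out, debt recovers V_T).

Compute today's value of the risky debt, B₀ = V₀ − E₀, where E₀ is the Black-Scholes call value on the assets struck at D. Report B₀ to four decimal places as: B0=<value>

B0=54.5936

d₁ = [ln(V₀/D) + (r + σ²/2)T] / (σ√T)
   = [ln(164.0661/62.6066) + (0.0071 + 0.5·0.2944²)·8.3582] / (0.2944·√8.3582)
   = [0.963399 + 0.421552] / 0.851127 = 1.627196
d₂ = d₁ − σ√T = 1.627196 − 0.851127 = 0.776070
N(d₁) = 0.948152,  N(d₂) = 0.781146,  e^(−rT) = 0.942383
E₀ = V₀·N(d₁) − D·e^(−rT)·N(d₂)
   = 164.0661·0.948152 − 62.6066·0.942383·0.781146 = 109.472490
B₀ = V₀ − E₀ = 164.0661 − 109.472490 = 54.593610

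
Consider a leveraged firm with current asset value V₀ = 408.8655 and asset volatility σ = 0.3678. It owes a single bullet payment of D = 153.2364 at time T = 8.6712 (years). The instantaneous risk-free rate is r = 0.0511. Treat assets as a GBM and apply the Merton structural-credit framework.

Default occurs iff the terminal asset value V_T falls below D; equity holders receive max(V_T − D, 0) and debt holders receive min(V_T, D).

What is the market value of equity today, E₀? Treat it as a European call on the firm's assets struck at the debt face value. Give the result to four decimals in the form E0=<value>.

d₁ = [ln(V₀/D) + (r + σ²/2)T] / (σ√T)
   = [ln(408.8655/153.2364) + (0.0511 + 0.5·0.3678²)·8.6712] / (0.3678·√8.6712)
   = [0.981404 + 1.029605] / 1.083057 = 1.856790
d₂ = d₁ − σ√T = 1.856790 − 1.083057 = 0.773733
N(d₁) = 0.968329,  N(d₂) = 0.780456,  e^(−rT) = 0.642044
E₀ = V₀·N(d₁) − D·e^(−rT)·N(d₂)
   = 408.8655·0.968329 − 153.2364·0.642044·0.780456 = 319.131762

E0=319.1318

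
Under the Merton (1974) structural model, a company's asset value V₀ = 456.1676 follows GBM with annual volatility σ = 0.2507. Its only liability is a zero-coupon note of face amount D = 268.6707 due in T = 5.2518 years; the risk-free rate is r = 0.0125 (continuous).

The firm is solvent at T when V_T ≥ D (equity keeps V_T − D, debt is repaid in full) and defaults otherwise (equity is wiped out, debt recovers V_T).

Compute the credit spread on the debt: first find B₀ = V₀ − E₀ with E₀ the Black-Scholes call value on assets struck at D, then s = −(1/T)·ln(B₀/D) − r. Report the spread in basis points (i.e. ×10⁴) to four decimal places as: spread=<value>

spread=115.0250

d₁ = [ln(V₀/D) + (r + σ²/2)T] / (σ√T)
   = [ln(456.1676/268.6707) + (0.0125 + 0.5·0.2507²)·5.2518] / (0.2507·√5.2518)
   = [0.529374 + 0.230687] / 0.574524 = 1.322939
d₂ = d₁ − σ√T = 1.322939 − 0.574524 = 0.748414
N(d₁) = 0.907072,  N(d₂) = 0.772895,  e^(−rT) = 0.936461
E₀ = V₀·N(d₁) − D·e^(−rT)·N(d₂)
   = 456.1676·0.907072 − 268.6707·0.936461·0.772895 = 219.316864
B₀ = V₀ − E₀ = 456.1676 − 219.316864 = 236.850736
spread = −(1/T)·ln(B₀/D) − r = −(1/5.2518)·ln(236.850736/268.6707) − 0.0125 = 0.01150250
in basis points: 0.01150250 × 10⁴ = 115.0250 bp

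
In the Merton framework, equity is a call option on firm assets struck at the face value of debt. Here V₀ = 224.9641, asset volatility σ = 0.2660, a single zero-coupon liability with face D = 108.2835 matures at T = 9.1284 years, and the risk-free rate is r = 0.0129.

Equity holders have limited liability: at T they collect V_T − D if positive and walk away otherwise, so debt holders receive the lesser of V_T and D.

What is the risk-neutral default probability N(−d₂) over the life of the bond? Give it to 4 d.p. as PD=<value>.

d₁ = [ln(V₀/D) + (r + σ²/2)T] / (σ√T)
   = [ln(224.9641/108.2835) + (0.0129 + 0.5·0.2660²)·9.1284] / (0.2660·√9.1284)
   = [0.731188 + 0.440701] / 0.803672 = 1.458168
d₂ = d₁ − σ√T = 1.458168 − 0.803672 = 0.654496
risk-neutral PD = N(−d₂) = N(-0.654496) = 0.256396

PD=0.2564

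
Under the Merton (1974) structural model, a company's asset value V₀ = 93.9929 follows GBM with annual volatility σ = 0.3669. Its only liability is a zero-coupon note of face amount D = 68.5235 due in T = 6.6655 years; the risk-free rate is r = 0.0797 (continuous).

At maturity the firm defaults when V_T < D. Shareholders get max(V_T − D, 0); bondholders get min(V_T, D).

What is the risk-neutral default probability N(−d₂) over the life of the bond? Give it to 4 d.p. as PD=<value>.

PD=0.3369

d₁ = [ln(V₀/D) + (r + σ²/2)T] / (σ√T)
   = [ln(93.9929/68.5235) + (0.0797 + 0.5·0.3669²)·6.6655] / (0.3669·√6.6655)
   = [0.316042 + 0.979881] / 0.947249 = 1.368091
d₂ = d₁ − σ√T = 1.368091 − 0.947249 = 0.420843
risk-neutral PD = N(−d₂) = N(-0.420843) = 0.336935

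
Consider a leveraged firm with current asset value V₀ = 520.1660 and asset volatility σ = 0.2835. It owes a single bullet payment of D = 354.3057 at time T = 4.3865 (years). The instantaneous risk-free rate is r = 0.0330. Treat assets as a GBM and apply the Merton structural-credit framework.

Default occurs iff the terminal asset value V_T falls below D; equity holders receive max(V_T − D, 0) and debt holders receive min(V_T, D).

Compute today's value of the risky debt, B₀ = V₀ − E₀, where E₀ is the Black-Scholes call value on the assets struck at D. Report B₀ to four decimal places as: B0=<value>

d₁ = [ln(V₀/D) + (r + σ²/2)T] / (σ√T)
   = [ln(520.1660/354.3057) + (0.0330 + 0.5·0.2835²)·4.3865] / (0.2835·√4.3865)
   = [0.383988 + 0.321031] / 0.593762 = 1.187377
d₂ = d₁ − σ√T = 1.187377 − 0.593762 = 0.593615
N(d₁) = 0.882461,  N(d₂) = 0.723615,  e^(−rT) = 0.865235
E₀ = V₀·N(d₁) − D·e^(−rT)·N(d₂)
   = 520.1660·0.882461 − 354.3057·0.865235·0.723615 = 237.196207
B₀ = V₀ − E₀ = 520.1660 − 237.196207 = 282.969793

B0=282.9698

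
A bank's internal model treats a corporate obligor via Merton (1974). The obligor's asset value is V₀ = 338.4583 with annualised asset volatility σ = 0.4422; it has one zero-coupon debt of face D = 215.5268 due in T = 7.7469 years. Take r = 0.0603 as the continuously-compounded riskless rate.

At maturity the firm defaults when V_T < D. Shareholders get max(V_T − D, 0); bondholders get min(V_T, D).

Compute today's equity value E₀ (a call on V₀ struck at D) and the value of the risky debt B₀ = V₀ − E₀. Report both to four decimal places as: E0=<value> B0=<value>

E0=234.5515 B0=103.9068

d₁ = [ln(V₀/D) + (r + σ²/2)T] / (σ√T)
   = [ln(338.4583/215.5268) + (0.0603 + 0.5·0.4422²)·7.7469] / (0.4422·√7.7469)
   = [0.451316 + 1.224556] / 1.230786 = 1.361626
d₂ = d₁ − σ√T = 1.361626 − 1.230786 = 0.130840
N(d₁) = 0.913342,  N(d₂) = 0.552049,  e^(−rT) = 0.626794
E₀ = V₀·N(d₁) − D·e^(−rT)·N(d₂)
   = 338.4583·0.913342 − 215.5268·0.626794·0.552049 = 234.551462
B₀ = V₀ − E₀ = 338.4583 − 234.551462 = 103.906838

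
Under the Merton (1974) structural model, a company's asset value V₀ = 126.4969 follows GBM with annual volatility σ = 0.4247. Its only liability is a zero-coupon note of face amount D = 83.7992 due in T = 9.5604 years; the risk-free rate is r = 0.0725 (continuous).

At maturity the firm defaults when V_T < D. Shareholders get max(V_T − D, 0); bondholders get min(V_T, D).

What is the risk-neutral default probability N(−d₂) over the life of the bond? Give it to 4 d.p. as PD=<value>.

PD=0.4267

d₁ = [ln(V₀/D) + (r + σ²/2)T] / (σ√T)
   = [ln(126.4969/83.7992) + (0.0725 + 0.5·0.4247²)·9.5604] / (0.4247·√9.5604)
   = [0.411794 + 1.555334] / 1.313168 = 1.498002
d₂ = d₁ − σ√T = 1.498002 − 1.313168 = 0.184834
risk-neutral PD = N(−d₂) = N(-0.184834) = 0.426680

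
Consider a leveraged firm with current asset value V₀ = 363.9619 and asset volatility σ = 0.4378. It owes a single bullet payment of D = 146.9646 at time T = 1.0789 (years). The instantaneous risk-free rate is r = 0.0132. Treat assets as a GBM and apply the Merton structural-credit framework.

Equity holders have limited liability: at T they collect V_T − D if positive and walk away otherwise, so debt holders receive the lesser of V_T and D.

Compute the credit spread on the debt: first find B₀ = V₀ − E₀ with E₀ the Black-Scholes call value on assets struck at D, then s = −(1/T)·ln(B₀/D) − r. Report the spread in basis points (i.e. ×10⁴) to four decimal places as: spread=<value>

d₁ = [ln(V₀/D) + (r + σ²/2)T] / (σ√T)
   = [ln(363.9619/146.9646) + (0.0132 + 0.5·0.4378²)·1.0789] / (0.4378·√1.0789)
   = [0.906857 + 0.117637] / 0.454743 = 2.252907
d₂ = d₁ − σ√T = 2.252907 − 0.454743 = 1.798164
N(d₁) = 0.987868,  N(d₂) = 0.963924,  e^(−rT) = 0.985859
E₀ = V₀·N(d₁) − D·e^(−rT)·N(d₂)
   = 363.9619·0.987868 − 146.9646·0.985859·0.963924 = 219.886546
B₀ = V₀ − E₀ = 363.9619 − 219.886546 = 144.075354
spread = −(1/T)·ln(B₀/D) − r = −(1/1.0789)·ln(144.075354/146.9646) − 0.0132 = 0.00520327
in basis points: 0.00520327 × 10⁴ = 52.0327 bp

spread=52.0327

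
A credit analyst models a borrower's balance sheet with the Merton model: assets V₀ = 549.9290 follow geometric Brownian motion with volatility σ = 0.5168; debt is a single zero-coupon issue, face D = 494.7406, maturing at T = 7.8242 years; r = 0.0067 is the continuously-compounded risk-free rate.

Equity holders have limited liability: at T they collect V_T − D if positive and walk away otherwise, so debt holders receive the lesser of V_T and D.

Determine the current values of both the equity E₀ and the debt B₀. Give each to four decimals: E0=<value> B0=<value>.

E0=311.8174 B0=238.1116

d₁ = [ln(V₀/D) + (r + σ²/2)T] / (σ√T)
   = [ln(549.9290/494.7406) + (0.0067 + 0.5·0.5168²)·7.8242] / (0.5168·√7.8242)
   = [0.105756 + 1.097275] / 1.445581 = 0.832212
d₂ = d₁ − σ√T = 0.832212 − 1.445581 = -0.613369
N(d₁) = 0.797355,  N(d₂) = 0.269816,  e^(−rT) = 0.948928
E₀ = V₀·N(d₁) − D·e^(−rT)·N(d₂)
   = 549.9290·0.797355 − 494.7406·0.948928·0.269816 = 311.817357
B₀ = V₀ − E₀ = 549.9290 − 311.817357 = 238.111643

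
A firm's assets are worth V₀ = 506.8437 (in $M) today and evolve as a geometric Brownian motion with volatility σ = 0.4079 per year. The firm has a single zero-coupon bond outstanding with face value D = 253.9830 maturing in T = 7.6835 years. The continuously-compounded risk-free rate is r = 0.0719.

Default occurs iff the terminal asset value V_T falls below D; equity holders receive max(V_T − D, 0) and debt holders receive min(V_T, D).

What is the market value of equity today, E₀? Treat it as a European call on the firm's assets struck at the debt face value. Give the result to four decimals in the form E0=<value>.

d₁ = [ln(V₀/D) + (r + σ²/2)T] / (σ√T)
   = [ln(506.8437/253.9830) + (0.0719 + 0.5·0.4079²)·7.6835] / (0.4079·√7.6835)
   = [0.690935 + 1.191643] / 1.130663 = 1.665022
d₂ = d₁ − σ√T = 1.665022 − 1.130663 = 0.534358
N(d₁) = 0.952046,  N(d₂) = 0.703453,  e^(−rT) = 0.575542
E₀ = V₀·N(d₁) − D·e^(−rT)·N(d₂)
   = 506.8437·0.952046 − 253.9830·0.575542·0.703453 = 379.709162

E0=379.7092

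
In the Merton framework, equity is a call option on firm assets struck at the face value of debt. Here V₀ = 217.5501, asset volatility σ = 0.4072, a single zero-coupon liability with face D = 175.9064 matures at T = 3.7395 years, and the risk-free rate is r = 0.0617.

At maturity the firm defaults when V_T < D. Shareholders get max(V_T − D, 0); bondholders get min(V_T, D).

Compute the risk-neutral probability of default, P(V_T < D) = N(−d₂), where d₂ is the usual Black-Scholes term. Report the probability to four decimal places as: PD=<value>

d₁ = [ln(V₀/D) + (r + σ²/2)T] / (σ√T)
   = [ln(217.5501/175.9064) + (0.0617 + 0.5·0.4072²)·3.7395] / (0.4072·√3.7395)
   = [0.212477 + 0.540754] / 0.787435 = 0.956563
d₂ = d₁ − σ√T = 0.956563 − 0.787435 = 0.169128
risk-neutral PD = N(−d₂) = N(-0.169128) = 0.432848

PD=0.4328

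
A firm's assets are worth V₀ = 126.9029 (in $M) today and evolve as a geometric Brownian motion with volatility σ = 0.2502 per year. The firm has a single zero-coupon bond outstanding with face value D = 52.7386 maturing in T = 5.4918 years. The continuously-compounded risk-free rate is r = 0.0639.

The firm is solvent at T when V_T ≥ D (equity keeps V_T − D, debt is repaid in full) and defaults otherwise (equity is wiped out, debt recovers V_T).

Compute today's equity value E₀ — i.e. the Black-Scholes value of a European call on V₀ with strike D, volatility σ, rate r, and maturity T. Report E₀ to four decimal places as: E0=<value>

E0=90.0274

d₁ = [ln(V₀/D) + (r + σ²/2)T] / (σ√T)
   = [ln(126.9029/52.7386) + (0.0639 + 0.5·0.2502²)·5.4918] / (0.2502·√5.4918)
   = [0.878075 + 0.522819] / 0.586333 = 2.389245
d₂ = d₁ − σ√T = 2.389245 − 0.586333 = 1.802911
N(d₁) = 0.991558,  N(d₂) = 0.964299,  e^(−rT) = 0.704036
E₀ = V₀·N(d₁) − D·e^(−rT)·N(d₂)
   = 126.9029·0.991558 − 52.7386·0.704036·0.964299 = 90.027358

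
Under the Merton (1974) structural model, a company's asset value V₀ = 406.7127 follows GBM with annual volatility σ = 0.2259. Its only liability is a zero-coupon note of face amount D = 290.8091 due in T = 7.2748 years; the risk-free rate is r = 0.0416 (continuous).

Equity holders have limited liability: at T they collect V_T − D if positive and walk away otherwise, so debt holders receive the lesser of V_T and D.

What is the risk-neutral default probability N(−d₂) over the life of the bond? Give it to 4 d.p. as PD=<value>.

d₁ = [ln(V₀/D) + (r + σ²/2)T] / (σ√T)
   = [ln(406.7127/290.8091) + (0.0416 + 0.5·0.2259²)·7.2748] / (0.2259·√7.2748)
   = [0.335440 + 0.488251] / 0.609294 = 1.351878
d₂ = d₁ − σ√T = 1.351878 − 0.609294 = 0.742585
risk-neutral PD = N(−d₂) = N(-0.742585) = 0.228867

PD=0.2289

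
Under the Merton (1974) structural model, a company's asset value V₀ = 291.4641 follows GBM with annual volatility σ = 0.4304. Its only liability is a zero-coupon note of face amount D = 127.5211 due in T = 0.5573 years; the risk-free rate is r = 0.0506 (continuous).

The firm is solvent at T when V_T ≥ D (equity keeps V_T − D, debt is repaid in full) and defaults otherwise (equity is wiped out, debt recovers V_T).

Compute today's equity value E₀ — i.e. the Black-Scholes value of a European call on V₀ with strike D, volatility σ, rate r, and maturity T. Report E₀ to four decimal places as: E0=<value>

d₁ = [ln(V₀/D) + (r + σ²/2)T] / (σ√T)
   = [ln(291.4641/127.5211) + (0.0506 + 0.5·0.4304²)·0.5573] / (0.4304·√0.5573)
   = [0.826635 + 0.079818] / 0.321304 = 2.821164
d₂ = d₁ − σ√T = 2.821164 − 0.321304 = 2.499860
N(d₁) = 0.997608,  N(d₂) = 0.993788,  e^(−rT) = 0.972195
E₀ = V₀·N(d₁) − D·e^(−rT)·N(d₂)
   = 291.4641·0.997608 − 127.5211·0.972195·0.993788 = 167.561613

E0=167.5616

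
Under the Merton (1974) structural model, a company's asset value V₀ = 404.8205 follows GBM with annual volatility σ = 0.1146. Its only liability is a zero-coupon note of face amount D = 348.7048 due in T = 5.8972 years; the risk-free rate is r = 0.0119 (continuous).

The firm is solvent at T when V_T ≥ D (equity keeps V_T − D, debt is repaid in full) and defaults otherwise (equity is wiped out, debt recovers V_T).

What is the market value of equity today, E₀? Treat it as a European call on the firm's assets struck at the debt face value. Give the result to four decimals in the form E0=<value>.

E0=92.0643

d₁ = [ln(V₀/D) + (r + σ²/2)T] / (σ√T)
   = [ln(404.8205/348.7048) + (0.0119 + 0.5·0.1146²)·5.8972] / (0.1146·√5.8972)
   = [0.149218 + 0.108901] / 0.278296 = 0.927497
d₂ = d₁ − σ√T = 0.927497 − 0.278296 = 0.649201
N(d₁) = 0.823166,  N(d₂) = 0.741896,  e^(−rT) = 0.932229
E₀ = V₀·N(d₁) − D·e^(−rT)·N(d₂)
   = 404.8205·0.823166 − 348.7048·0.932229·0.741896 = 92.064294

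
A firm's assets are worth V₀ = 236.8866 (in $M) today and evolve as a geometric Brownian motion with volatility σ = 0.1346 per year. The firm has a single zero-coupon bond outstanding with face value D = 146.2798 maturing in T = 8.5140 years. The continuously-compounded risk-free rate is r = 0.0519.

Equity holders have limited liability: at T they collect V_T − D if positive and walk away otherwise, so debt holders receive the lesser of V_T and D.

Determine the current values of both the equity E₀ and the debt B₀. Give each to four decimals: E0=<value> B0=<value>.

E0=143.0347 B0=93.8519

d₁ = [ln(V₀/D) + (r + σ²/2)T] / (σ√T)
   = [ln(236.8866/146.2798) + (0.0519 + 0.5·0.1346²)·8.5140] / (0.1346·√8.5140)
   = [0.482060 + 0.519001] / 0.392746 = 2.548877
d₂ = d₁ − σ√T = 2.548877 − 0.392746 = 2.156131
N(d₁) = 0.994596,  N(d₂) = 0.984463,  e^(−rT) = 0.642829
E₀ = V₀·N(d₁) − D·e^(−rT)·N(d₂)
   = 236.8866·0.994596 − 146.2798·0.642829·0.984463 = 143.034650
B₀ = V₀ − E₀ = 236.8866 − 143.034650 = 93.851950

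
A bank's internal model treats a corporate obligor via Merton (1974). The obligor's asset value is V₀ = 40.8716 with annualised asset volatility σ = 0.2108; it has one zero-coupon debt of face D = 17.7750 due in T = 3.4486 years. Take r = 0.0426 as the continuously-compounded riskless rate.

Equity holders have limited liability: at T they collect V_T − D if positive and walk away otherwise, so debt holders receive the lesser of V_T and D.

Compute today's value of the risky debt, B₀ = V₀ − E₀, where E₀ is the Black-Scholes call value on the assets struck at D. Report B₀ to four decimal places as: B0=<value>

d₁ = [ln(V₀/D) + (r + σ²/2)T] / (σ√T)
   = [ln(40.8716/17.7750) + (0.0426 + 0.5·0.2108²)·3.4486] / (0.2108·√3.4486)
   = [0.832642 + 0.223532] / 0.391464 = 2.698012
d₂ = d₁ − σ√T = 2.698012 − 0.391464 = 2.306548
N(d₁) = 0.996512,  N(d₂) = 0.989460,  e^(−rT) = 0.863371
E₀ = V₀·N(d₁) − D·e^(−rT)·N(d₂)
   = 40.8716·0.996512 − 17.7750·0.863371·0.989460 = 25.544376
B₀ = V₀ − E₀ = 40.8716 − 25.544376 = 15.327224

B0=15.3272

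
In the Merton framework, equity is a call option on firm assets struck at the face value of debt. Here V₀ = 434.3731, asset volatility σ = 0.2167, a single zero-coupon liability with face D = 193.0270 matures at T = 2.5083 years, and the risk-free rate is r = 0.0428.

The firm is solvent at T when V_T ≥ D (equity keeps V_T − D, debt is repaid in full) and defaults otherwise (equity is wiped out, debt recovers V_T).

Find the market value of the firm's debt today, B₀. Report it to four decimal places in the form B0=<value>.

B0=173.2715

d₁ = [ln(V₀/D) + (r + σ²/2)T] / (σ√T)
   = [ln(434.3731/193.0270) + (0.0428 + 0.5·0.2167²)·2.5083] / (0.2167·√2.5083)
   = [0.811074 + 0.166249] / 0.343201 = 2.847667
d₂ = d₁ − σ√T = 2.847667 − 0.343201 = 2.504466
N(d₁) = 0.997798,  N(d₂) = 0.993868,  e^(−rT) = 0.898207
E₀ = V₀·N(d₁) − D·e^(−rT)·N(d₂)
   = 434.3731·0.997798 − 193.0270·0.898207·0.993868 = 261.101599
B₀ = V₀ − E₀ = 434.3731 − 261.101599 = 173.271501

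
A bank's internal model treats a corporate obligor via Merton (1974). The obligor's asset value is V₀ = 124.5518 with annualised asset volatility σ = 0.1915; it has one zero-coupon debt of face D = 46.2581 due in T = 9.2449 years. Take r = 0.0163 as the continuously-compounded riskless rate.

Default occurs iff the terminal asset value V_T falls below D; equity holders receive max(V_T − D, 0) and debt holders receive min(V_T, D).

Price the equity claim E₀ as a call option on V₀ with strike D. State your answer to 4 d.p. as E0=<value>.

d₁ = [ln(V₀/D) + (r + σ²/2)T] / (σ√T)
   = [ln(124.5518/46.2581) + (0.0163 + 0.5·0.1915²)·9.2449] / (0.1915·√9.2449)
   = [0.990485 + 0.320208] / 0.582264 = 2.251028
d₂ = d₁ − σ√T = 2.251028 − 0.582264 = 1.668764
N(d₁) = 0.987808,  N(d₂) = 0.952418,  e^(−rT) = 0.860113
E₀ = V₀·N(d₁) − D·e^(−rT)·N(d₂)
   = 124.5518·0.987808 − 46.2581·0.860113·0.952418 = 85.139257

E0=85.1393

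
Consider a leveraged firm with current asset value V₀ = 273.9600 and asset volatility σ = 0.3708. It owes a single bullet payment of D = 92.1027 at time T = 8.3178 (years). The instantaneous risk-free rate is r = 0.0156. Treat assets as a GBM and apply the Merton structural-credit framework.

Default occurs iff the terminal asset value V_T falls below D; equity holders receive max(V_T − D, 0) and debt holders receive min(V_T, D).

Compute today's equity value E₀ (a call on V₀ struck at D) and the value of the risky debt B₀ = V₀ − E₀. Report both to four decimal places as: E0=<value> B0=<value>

d₁ = [ln(V₀/D) + (r + σ²/2)T] / (σ√T)
   = [ln(273.9600/92.1027) + (0.0156 + 0.5·0.3708²)·8.3178] / (0.3708·√8.3178)
   = [1.090078 + 0.701576] / 1.069409 = 1.675368
d₂ = d₁ − σ√T = 1.675368 − 1.069409 = 0.605958
N(d₁) = 0.953069,  N(d₂) = 0.727729,  e^(−rT) = 0.878308
E₀ = V₀·N(d₁) − D·e^(−rT)·N(d₂)
   = 273.9600·0.953069 − 92.1027·0.878308·0.727729 = 202.233467
B₀ = V₀ − E₀ = 273.9600 − 202.233467 = 71.726533

E0=202.2335 B0=71.7265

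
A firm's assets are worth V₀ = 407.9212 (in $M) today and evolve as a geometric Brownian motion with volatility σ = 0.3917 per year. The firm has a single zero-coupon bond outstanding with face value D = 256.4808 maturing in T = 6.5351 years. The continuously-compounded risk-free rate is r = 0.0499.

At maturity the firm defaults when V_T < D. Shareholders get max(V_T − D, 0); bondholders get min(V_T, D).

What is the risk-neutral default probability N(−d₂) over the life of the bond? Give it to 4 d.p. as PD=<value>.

PD=0.3865

d₁ = [ln(V₀/D) + (r + σ²/2)T] / (σ√T)
   = [ln(407.9212/256.4808) + (0.0499 + 0.5·0.3917²)·6.5351] / (0.3917·√6.5351)
   = [0.464020 + 0.827438] / 1.001336 = 1.289736
d₂ = d₁ − σ√T = 1.289736 − 1.001336 = 0.288400
risk-neutral PD = N(−d₂) = N(-0.288400) = 0.386520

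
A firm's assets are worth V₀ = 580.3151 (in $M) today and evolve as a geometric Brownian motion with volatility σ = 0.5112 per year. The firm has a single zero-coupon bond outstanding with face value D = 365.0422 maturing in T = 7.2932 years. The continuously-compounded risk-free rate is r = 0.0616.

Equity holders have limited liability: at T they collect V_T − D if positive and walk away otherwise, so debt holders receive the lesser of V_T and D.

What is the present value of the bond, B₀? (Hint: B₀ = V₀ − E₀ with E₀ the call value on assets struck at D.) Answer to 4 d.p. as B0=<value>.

d₁ = [ln(V₀/D) + (r + σ²/2)T] / (σ√T)
   = [ln(580.3151/365.0422) + (0.0616 + 0.5·0.5112²)·7.2932] / (0.5112·√7.2932)
   = [0.463558 + 1.402210] / 1.380543 = 1.351475
d₂ = d₁ − σ√T = 1.351475 − 1.380543 = -0.029068
N(d₁) = 0.911728,  N(d₂) = 0.488405,  e^(−rT) = 0.638099
E₀ = V₀·N(d₁) − D·e^(−rT)·N(d₂)
   = 580.3151·0.911728 − 365.0422·0.638099·0.488405 = 415.323917
B₀ = V₀ − E₀ = 580.3151 − 415.323917 = 164.991183

B0=164.9912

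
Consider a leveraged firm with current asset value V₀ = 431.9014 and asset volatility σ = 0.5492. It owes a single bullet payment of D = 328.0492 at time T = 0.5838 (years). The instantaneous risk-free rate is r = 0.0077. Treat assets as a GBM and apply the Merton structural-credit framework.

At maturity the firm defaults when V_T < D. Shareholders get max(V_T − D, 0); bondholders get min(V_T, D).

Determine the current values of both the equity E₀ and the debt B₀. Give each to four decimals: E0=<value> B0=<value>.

E0=128.8709 B0=303.0305

d₁ = [ln(V₀/D) + (r + σ²/2)T] / (σ√T)
   = [ln(431.9014/328.0492) + (0.0077 + 0.5·0.5492²)·0.5838] / (0.5492·√0.5838)
   = [0.275034 + 0.092538] / 0.419626 = 0.875951
d₂ = d₁ − σ√T = 0.875951 − 0.419626 = 0.456325
N(d₁) = 0.809472,  N(d₂) = 0.675922,  e^(−rT) = 0.995515
E₀ = V₀·N(d₁) − D·e^(−rT)·N(d₂)
   = 431.9014·0.809472 − 328.0492·0.995515·0.675922 = 128.870864
B₀ = V₀ − E₀ = 431.9014 − 128.870864 = 303.030536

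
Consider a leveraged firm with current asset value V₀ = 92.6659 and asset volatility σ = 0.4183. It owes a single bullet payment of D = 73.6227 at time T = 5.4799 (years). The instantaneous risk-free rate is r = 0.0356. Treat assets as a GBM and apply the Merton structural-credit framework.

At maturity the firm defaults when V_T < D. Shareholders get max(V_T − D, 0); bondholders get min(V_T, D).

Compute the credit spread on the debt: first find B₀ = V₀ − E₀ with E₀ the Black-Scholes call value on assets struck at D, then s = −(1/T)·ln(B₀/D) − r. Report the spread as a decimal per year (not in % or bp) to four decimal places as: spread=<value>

spread=0.0525

d₁ = [ln(V₀/D) + (r + σ²/2)T] / (σ√T)
   = [ln(92.6659/73.6227) + (0.0356 + 0.5·0.4183²)·5.4799] / (0.4183·√5.4799)
   = [0.230047 + 0.674507] / 0.979206 = 0.923763
d₂ = d₁ − σ√T = 0.923763 − 0.979206 = -0.055444
N(d₁) = 0.822195,  N(d₂) = 0.477892,  e^(−rT) = 0.822765
E₀ = V₀·N(d₁) − D·e^(−rT)·N(d₂)
   = 92.6659·0.822195 − 73.6227·0.822765·0.477892 = 47.241489
B₀ = V₀ − E₀ = 92.6659 − 47.241489 = 45.424411
spread = −(1/T)·ln(B₀/D) − r = −(1/5.4799)·ln(45.424411/73.6227) − 0.0356 = 0.05252273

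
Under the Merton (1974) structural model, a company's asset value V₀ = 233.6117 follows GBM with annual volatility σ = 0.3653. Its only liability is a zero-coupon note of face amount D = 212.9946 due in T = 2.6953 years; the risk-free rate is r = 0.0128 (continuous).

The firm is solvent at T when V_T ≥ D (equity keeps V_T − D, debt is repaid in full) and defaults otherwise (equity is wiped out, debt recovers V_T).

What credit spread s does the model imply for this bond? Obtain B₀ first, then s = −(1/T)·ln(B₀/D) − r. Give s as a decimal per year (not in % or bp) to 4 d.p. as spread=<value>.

spread=0.0779

d₁ = [ln(V₀/D) + (r + σ²/2)T] / (σ√T)
   = [ln(233.6117/212.9946) + (0.0128 + 0.5·0.3653²)·2.6953] / (0.3653·√2.6953)
   = [0.092394 + 0.214336] / 0.599726 = 0.511449
d₂ = d₁ − σ√T = 0.511449 − 0.599726 = -0.088278
N(d₁) = 0.695482,  N(d₂) = 0.464828,  e^(−rT) = 0.966088
E₀ = V₀·N(d₁) − D·e^(−rT)·N(d₂)
   = 233.6117·0.695482 − 212.9946·0.966088·0.464828 = 66.824221
B₀ = V₀ − E₀ = 233.6117 − 66.824221 = 166.787479
spread = −(1/T)·ln(B₀/D) − r = −(1/2.6953)·ln(166.787479/212.9946) − 0.0128 = 0.07793068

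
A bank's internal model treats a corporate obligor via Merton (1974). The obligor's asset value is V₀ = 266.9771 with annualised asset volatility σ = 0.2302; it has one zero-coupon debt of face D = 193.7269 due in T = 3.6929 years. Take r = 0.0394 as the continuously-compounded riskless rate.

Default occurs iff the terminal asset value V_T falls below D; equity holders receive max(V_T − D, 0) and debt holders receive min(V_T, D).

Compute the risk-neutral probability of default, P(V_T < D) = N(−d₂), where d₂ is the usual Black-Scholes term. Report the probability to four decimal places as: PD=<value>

d₁ = [ln(V₀/D) + (r + σ²/2)T] / (σ√T)
   = [ln(266.9771/193.7269) + (0.0394 + 0.5·0.2302²)·3.6929] / (0.2302·√3.6929)
   = [0.320713 + 0.243347] / 0.442373 = 1.275078
d₂ = d₁ − σ√T = 1.275078 − 0.442373 = 0.832705
risk-neutral PD = N(−d₂) = N(-0.832705) = 0.202506

PD=0.2025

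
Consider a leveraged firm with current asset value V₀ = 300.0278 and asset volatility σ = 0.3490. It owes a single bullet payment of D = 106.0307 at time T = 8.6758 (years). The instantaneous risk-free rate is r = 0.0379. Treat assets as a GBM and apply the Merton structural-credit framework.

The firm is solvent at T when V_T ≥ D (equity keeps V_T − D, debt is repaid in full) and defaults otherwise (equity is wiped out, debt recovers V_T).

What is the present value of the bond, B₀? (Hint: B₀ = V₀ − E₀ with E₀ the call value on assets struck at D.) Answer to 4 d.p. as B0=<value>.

d₁ = [ln(V₀/D) + (r + σ²/2)T] / (σ√T)
   = [ln(300.0278/106.0307) + (0.0379 + 0.5·0.3490²)·8.6758] / (0.3490·√8.6758)
   = [1.040146 + 0.857173] / 1.027969 = 1.845697
d₂ = d₁ − σ√T = 1.845697 − 1.027969 = 0.817727
N(d₁) = 0.967532,  N(d₂) = 0.793244,  e^(−rT) = 0.719778
E₀ = V₀·N(d₁) − D·e^(−rT)·N(d₂)
   = 300.0278·0.967532 − 106.0307·0.719778·0.793244 = 229.747273
B₀ = V₀ − E₀ = 300.0278 − 229.747273 = 70.280527

B0=70.2805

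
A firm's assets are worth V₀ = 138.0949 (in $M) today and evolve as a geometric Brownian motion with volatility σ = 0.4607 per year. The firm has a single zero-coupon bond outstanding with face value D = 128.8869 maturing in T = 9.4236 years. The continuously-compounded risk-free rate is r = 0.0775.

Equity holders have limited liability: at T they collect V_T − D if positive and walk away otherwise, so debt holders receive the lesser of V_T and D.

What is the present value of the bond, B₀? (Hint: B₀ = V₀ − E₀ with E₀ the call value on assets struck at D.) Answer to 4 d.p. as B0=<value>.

B0=41.5762

d₁ = [ln(V₀/D) + (r + σ²/2)T] / (σ√T)
   = [ln(138.0949/128.8869) + (0.0775 + 0.5·0.4607²)·9.4236] / (0.4607·√9.4236)
   = [0.069006 + 1.730383] / 1.414251 = 1.272326
d₂ = d₁ − σ√T = 1.272326 − 1.414251 = -0.141926
N(d₁) = 0.898371,  N(d₂) = 0.443569,  e^(−rT) = 0.481750
E₀ = V₀·N(d₁) − D·e^(−rT)·N(d₂)
   = 138.0949·0.898371 − 128.8869·0.481750·0.443569 = 96.518686
B₀ = V₀ − E₀ = 138.0949 − 96.518686 = 41.576214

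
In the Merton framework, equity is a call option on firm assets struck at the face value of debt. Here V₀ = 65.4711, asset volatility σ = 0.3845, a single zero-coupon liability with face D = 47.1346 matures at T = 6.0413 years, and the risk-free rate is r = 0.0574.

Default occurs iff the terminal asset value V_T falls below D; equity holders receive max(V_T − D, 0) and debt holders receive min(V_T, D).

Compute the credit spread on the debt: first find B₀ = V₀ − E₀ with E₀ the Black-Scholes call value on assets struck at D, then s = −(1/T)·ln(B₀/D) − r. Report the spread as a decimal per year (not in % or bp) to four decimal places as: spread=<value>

spread=0.0315

d₁ = [ln(V₀/D) + (r + σ²/2)T] / (σ√T)
   = [ln(65.4711/47.1346) + (0.0574 + 0.5·0.3845²)·6.0413] / (0.3845·√6.0413)
   = [0.328601 + 0.793344] / 0.945065 = 1.187163
d₂ = d₁ − σ√T = 1.187163 − 0.945065 = 0.242098
N(d₁) = 0.882418,  N(d₂) = 0.595648,  e^(−rT) = 0.706967
E₀ = V₀·N(d₁) − D·e^(−rT)·N(d₂)
   = 65.4711·0.882418 − 47.1346·0.706967·0.595648 = 37.924342
B₀ = V₀ − E₀ = 65.4711 − 37.924342 = 27.546758
spread = −(1/T)·ln(B₀/D) − r = −(1/6.0413)·ln(27.546758/47.1346) − 0.0574 = 0.03150843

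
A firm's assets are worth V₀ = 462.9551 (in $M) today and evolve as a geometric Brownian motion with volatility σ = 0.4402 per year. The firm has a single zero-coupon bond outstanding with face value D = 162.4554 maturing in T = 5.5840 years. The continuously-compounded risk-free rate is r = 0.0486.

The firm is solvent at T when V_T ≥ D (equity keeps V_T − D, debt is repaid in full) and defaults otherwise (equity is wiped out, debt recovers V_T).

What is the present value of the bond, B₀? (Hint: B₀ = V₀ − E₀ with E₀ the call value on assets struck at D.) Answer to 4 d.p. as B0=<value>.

B0=112.7723

d₁ = [ln(V₀/D) + (r + σ²/2)T] / (σ√T)
   = [ln(462.9551/162.4554) + (0.0486 + 0.5·0.4402²)·5.5840] / (0.4402·√5.5840)
   = [1.047227 + 0.812405] / 1.040214 = 1.787739
d₂ = d₁ − σ√T = 1.787739 − 1.040214 = 0.747525
N(d₁) = 0.963091,  N(d₂) = 0.772627,  e^(−rT) = 0.762325
E₀ = V₀·N(d₁) − D·e^(−rT)·N(d₂)
   = 462.9551·0.963091 − 162.4554·0.762325·0.772627 = 350.182845
B₀ = V₀ − E₀ = 462.9551 − 350.182845 = 112.772255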